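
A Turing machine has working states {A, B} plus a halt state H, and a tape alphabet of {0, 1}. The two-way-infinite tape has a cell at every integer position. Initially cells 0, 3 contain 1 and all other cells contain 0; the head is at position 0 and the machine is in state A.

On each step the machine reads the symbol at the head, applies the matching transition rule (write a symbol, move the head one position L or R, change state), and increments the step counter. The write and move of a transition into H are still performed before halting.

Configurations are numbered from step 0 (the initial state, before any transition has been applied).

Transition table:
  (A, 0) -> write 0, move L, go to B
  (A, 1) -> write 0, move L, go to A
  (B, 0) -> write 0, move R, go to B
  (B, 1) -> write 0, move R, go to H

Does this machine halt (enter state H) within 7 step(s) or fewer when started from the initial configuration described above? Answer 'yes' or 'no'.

Step 1: in state A at pos 0, read 1 -> (A,1)->write 0,move L,goto A. Now: state=A, head=-1, tape[-2..4]=0000010 (head:  ^)
Step 2: in state A at pos -1, read 0 -> (A,0)->write 0,move L,goto B. Now: state=B, head=-2, tape[-3..4]=00000010 (head:  ^)
Step 3: in state B at pos -2, read 0 -> (B,0)->write 0,move R,goto B. Now: state=B, head=-1, tape[-3..4]=00000010 (head:   ^)
Step 4: in state B at pos -1, read 0 -> (B,0)->write 0,move R,goto B. Now: state=B, head=0, tape[-3..4]=00000010 (head:    ^)
Step 5: in state B at pos 0, read 0 -> (B,0)->write 0,move R,goto B. Now: state=B, head=1, tape[-3..4]=00000010 (head:     ^)
Step 6: in state B at pos 1, read 0 -> (B,0)->write 0,move R,goto B. Now: state=B, head=2, tape[-3..4]=00000010 (head:      ^)
Step 7: in state B at pos 2, read 0 -> (B,0)->write 0,move R,goto B. Now: state=B, head=3, tape[-3..4]=00000010 (head:       ^)
After 7 step(s): state = B (not H) -> not halted within 7 -> no

Answer: no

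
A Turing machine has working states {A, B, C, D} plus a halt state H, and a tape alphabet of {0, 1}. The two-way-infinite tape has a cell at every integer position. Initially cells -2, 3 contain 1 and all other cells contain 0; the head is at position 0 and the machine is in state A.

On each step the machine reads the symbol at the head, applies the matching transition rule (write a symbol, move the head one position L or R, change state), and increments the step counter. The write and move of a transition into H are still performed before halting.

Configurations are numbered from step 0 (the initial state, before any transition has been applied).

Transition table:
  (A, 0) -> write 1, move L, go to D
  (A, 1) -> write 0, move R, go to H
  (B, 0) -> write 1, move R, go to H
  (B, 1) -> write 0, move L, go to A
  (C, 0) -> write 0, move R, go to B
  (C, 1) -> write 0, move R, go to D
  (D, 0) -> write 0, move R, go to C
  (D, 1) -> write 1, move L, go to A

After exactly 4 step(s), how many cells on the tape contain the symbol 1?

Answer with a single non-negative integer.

Step 1: in state A at pos 0, read 0 -> (A,0)->write 1,move L,goto D. Now: state=D, head=-1, tape[-3..4]=01010010 (head:   ^)
Step 2: in state D at pos -1, read 0 -> (D,0)->write 0,move R,goto C. Now: state=C, head=0, tape[-3..4]=01010010 (head:    ^)
Step 3: in state C at pos 0, read 1 -> (C,1)->write 0,move R,goto D. Now: state=D, head=1, tape[-3..4]=01000010 (head:     ^)
Step 4: in state D at pos 1, read 0 -> (D,0)->write 0,move R,goto C. Now: state=C, head=2, tape[-3..4]=01000010 (head:      ^)
Cells containing 1 after step 4: {-2, 3} -> 2 cell(s)

Answer: 2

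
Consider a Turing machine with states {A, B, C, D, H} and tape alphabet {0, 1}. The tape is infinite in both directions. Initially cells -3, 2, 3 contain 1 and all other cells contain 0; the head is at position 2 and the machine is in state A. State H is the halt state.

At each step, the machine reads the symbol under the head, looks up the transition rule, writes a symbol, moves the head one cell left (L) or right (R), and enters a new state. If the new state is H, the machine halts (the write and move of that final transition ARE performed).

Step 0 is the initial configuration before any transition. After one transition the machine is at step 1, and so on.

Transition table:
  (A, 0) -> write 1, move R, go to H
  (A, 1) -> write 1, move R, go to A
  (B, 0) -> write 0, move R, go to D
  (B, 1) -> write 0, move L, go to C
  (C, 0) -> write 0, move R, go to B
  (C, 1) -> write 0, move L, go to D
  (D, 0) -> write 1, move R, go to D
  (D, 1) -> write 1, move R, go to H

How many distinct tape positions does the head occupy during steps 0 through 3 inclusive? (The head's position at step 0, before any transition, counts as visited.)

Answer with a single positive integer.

Answer: 4

Derivation:
Step 1: in state A at pos 2, read 1 -> (A,1)->write 1,move R,goto A. Now: state=A, head=3, tape[-4..4]=010000110 (head:        ^)
Step 2: in state A at pos 3, read 1 -> (A,1)->write 1,move R,goto A. Now: state=A, head=4, tape[-4..5]=0100001100 (head:         ^)
Step 3: in state A at pos 4, read 0 -> (A,0)->write 1,move R,goto H. Now: state=H, head=5, tape[-4..6]=01000011100 (head:          ^)
Head positions at steps 0..3: starting at 2, distinct positions visited = {2, 3, 4, 5} -> 4 position(s)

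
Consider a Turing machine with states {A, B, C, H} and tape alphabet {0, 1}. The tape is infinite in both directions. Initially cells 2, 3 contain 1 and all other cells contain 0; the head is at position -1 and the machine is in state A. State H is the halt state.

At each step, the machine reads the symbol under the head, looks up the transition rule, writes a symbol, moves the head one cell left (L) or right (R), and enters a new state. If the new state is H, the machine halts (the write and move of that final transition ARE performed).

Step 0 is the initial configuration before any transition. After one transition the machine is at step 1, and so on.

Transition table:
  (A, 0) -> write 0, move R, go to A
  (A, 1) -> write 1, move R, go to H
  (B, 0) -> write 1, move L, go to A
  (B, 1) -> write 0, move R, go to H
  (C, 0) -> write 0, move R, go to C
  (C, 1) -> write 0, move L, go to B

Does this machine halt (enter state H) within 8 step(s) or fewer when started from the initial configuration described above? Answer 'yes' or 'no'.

Step 1: in state A at pos -1, read 0 -> (A,0)->write 0,move R,goto A. Now: state=A, head=0, tape[-2..4]=0000110 (head:   ^)
Step 2: in state A at pos 0, read 0 -> (A,0)->write 0,move R,goto A. Now: state=A, head=1, tape[-2..4]=0000110 (head:    ^)
Step 3: in state A at pos 1, read 0 -> (A,0)->write 0,move R,goto A. Now: state=A, head=2, tape[-2..4]=0000110 (head:     ^)
Step 4: in state A at pos 2, read 1 -> (A,1)->write 1,move R,goto H. Now: state=H, head=3, tape[-2..4]=0000110 (head:      ^)
State H reached at step 4; 4 <= 8 -> yes

Answer: yes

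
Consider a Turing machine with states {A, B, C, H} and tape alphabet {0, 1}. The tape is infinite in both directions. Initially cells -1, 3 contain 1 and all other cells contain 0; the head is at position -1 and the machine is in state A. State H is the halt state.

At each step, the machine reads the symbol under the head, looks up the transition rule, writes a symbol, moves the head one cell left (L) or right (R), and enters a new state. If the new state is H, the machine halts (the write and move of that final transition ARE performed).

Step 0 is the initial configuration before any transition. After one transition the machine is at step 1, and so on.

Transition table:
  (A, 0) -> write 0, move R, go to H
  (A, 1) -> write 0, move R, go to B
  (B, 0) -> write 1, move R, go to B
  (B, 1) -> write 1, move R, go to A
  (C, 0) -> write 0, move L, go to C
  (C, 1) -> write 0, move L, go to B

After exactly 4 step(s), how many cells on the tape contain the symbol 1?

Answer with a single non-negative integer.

Step 1: in state A at pos -1, read 1 -> (A,1)->write 0,move R,goto B. Now: state=B, head=0, tape[-2..4]=0000010 (head:   ^)
Step 2: in state B at pos 0, read 0 -> (B,0)->write 1,move R,goto B. Now: state=B, head=1, tape[-2..4]=0010010 (head:    ^)
Step 3: in state B at pos 1, read 0 -> (B,0)->write 1,move R,goto B. Now: state=B, head=2, tape[-2..4]=0011010 (head:     ^)
Step 4: in state B at pos 2, read 0 -> (B,0)->write 1,move R,goto B. Now: state=B, head=3, tape[-2..4]=0011110 (head:      ^)
Cells containing 1 after step 4: {0, 1, 2, 3} -> 4 cell(s)

Answer: 4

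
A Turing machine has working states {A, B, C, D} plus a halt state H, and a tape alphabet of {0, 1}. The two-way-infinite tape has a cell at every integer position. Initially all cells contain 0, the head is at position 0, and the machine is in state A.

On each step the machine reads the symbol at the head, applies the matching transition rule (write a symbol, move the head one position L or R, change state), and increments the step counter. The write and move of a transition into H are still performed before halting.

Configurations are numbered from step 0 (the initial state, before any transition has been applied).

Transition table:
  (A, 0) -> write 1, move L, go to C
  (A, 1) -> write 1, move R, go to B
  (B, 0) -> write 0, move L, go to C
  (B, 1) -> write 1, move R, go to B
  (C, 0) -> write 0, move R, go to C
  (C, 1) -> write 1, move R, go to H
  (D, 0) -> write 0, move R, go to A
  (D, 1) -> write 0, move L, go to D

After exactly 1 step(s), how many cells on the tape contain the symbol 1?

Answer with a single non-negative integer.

Answer: 1

Derivation:
Step 1: in state A at pos 0, read 0 -> (A,0)->write 1,move L,goto C. Now: state=C, head=-1, tape[-2..1]=0010 (head:  ^)
Cells containing 1 after step 1: {0} -> 1 cell(s)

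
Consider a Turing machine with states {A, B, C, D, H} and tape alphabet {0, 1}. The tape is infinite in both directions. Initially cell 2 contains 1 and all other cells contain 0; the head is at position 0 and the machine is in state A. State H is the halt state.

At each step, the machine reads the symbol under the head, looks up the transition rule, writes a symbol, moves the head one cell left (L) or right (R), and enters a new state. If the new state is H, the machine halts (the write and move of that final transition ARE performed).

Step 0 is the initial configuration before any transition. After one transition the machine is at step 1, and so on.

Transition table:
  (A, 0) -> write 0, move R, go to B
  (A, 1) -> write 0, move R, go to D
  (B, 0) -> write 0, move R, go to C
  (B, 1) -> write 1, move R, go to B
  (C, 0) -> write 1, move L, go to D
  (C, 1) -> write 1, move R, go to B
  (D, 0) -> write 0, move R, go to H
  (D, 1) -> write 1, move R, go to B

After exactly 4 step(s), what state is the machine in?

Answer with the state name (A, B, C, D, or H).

Answer: C

Derivation:
Step 1: in state A at pos 0, read 0 -> (A,0)->write 0,move R,goto B. Now: state=B, head=1, tape[-1..3]=00010 (head:   ^)
Step 2: in state B at pos 1, read 0 -> (B,0)->write 0,move R,goto C. Now: state=C, head=2, tape[-1..3]=00010 (head:    ^)
Step 3: in state C at pos 2, read 1 -> (C,1)->write 1,move R,goto B. Now: state=B, head=3, tape[-1..4]=000100 (head:     ^)
Step 4: in state B at pos 3, read 0 -> (B,0)->write 0,move R,goto C. Now: state=C, head=4, tape[-1..5]=0001000 (head:      ^)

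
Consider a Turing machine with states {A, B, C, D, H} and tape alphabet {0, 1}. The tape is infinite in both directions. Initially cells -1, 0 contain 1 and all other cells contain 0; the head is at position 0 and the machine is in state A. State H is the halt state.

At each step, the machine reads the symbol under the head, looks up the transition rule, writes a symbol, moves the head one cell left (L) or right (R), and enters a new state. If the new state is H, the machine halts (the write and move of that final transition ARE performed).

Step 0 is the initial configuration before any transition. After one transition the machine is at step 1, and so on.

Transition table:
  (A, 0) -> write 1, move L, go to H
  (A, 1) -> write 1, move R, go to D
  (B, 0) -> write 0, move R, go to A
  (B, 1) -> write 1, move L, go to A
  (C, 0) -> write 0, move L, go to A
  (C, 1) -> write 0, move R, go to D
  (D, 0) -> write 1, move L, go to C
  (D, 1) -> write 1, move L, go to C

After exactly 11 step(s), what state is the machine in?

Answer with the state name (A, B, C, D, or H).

Answer: H

Derivation:
Step 1: in state A at pos 0, read 1 -> (A,1)->write 1,move R,goto D. Now: state=D, head=1, tape[-2..2]=01100 (head:    ^)
Step 2: in state D at pos 1, read 0 -> (D,0)->write 1,move L,goto C. Now: state=C, head=0, tape[-2..2]=01110 (head:   ^)
Step 3: in state C at pos 0, read 1 -> (C,1)->write 0,move R,goto D. Now: state=D, head=1, tape[-2..2]=01010 (head:    ^)
Step 4: in state D at pos 1, read 1 -> (D,1)->write 1,move L,goto C. Now: state=C, head=0, tape[-2..2]=01010 (head:   ^)
Step 5: in state C at pos 0, read 0 -> (C,0)->write 0,move L,goto A. Now: state=A, head=-1, tape[-2..2]=01010 (head:  ^)
Step 6: in state A at pos -1, read 1 -> (A,1)->write 1,move R,goto D. Now: state=D, head=0, tape[-2..2]=01010 (head:   ^)
Step 7: in state D at pos 0, read 0 -> (D,0)->write 1,move L,goto C. Now: state=C, head=-1, tape[-2..2]=01110 (head:  ^)
Step 8: in state C at pos -1, read 1 -> (C,1)->write 0,move R,goto D. Now: state=D, head=0, tape[-2..2]=00110 (head:   ^)
Step 9: in state D at pos 0, read 1 -> (D,1)->write 1,move L,goto C. Now: state=C, head=-1, tape[-2..2]=00110 (head:  ^)
Step 10: in state C at pos -1, read 0 -> (C,0)->write 0,move L,goto A. Now: state=A, head=-2, tape[-3..2]=000110 (head:  ^)
Step 11: in state A at pos -2, read 0 -> (A,0)->write 1,move L,goto H. Now: state=H, head=-3, tape[-4..2]=0010110 (head:  ^)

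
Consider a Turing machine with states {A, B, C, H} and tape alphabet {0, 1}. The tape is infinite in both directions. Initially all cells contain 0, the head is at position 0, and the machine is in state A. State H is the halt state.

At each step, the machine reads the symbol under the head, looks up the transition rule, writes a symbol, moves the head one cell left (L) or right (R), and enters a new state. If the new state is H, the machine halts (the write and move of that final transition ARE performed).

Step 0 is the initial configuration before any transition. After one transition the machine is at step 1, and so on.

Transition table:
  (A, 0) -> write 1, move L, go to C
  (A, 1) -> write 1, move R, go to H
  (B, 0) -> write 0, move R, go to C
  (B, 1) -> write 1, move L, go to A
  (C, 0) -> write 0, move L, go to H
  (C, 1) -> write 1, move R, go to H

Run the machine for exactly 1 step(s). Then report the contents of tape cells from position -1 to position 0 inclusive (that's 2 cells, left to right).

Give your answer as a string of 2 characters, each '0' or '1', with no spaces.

Step 1: in state A at pos 0, read 0 -> (A,0)->write 1,move L,goto C. Now: state=C, head=-1, tape[-2..1]=0010 (head:  ^)

Answer: 01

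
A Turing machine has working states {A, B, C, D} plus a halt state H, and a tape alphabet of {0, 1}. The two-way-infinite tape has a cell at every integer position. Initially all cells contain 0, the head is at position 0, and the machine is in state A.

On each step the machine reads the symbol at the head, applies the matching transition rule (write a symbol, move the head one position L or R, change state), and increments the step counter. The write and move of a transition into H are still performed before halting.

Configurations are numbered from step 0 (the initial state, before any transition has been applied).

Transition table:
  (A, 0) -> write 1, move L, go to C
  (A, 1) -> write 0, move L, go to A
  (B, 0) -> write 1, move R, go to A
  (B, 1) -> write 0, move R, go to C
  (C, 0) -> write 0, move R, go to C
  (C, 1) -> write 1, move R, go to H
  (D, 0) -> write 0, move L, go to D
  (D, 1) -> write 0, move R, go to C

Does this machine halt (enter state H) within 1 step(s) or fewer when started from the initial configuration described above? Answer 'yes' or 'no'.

Step 1: in state A at pos 0, read 0 -> (A,0)->write 1,move L,goto C. Now: state=C, head=-1, tape[-2..1]=0010 (head:  ^)
After 1 step(s): state = C (not H) -> not halted within 1 -> no

Answer: no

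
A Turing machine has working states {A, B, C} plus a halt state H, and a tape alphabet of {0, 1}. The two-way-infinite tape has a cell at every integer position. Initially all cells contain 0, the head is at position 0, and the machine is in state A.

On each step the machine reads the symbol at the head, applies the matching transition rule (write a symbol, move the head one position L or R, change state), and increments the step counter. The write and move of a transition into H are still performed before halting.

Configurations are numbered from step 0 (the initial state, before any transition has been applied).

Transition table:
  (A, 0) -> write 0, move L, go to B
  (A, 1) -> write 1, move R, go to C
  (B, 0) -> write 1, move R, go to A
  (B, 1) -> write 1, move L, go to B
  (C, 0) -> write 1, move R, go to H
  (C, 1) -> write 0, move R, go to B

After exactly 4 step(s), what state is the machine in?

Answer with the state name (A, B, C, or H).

Answer: B

Derivation:
Step 1: in state A at pos 0, read 0 -> (A,0)->write 0,move L,goto B. Now: state=B, head=-1, tape[-2..1]=0000 (head:  ^)
Step 2: in state B at pos -1, read 0 -> (B,0)->write 1,move R,goto A. Now: state=A, head=0, tape[-2..1]=0100 (head:   ^)
Step 3: in state A at pos 0, read 0 -> (A,0)->write 0,move L,goto B. Now: state=B, head=-1, tape[-2..1]=0100 (head:  ^)
Step 4: in state B at pos -1, read 1 -> (B,1)->write 1,move L,goto B. Now: state=B, head=-2, tape[-3..1]=00100 (head:  ^)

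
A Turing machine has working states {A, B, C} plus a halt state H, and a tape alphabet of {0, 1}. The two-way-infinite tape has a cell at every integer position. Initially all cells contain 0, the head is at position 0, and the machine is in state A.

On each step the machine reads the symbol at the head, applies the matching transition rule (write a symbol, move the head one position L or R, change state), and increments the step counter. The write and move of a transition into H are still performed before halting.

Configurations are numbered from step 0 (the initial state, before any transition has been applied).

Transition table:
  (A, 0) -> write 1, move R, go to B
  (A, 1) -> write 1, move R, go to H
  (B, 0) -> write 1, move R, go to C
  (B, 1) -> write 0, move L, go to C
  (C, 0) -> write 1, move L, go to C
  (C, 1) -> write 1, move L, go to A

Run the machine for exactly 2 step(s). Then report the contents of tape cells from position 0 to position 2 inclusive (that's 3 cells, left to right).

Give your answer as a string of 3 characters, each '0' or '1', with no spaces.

Step 1: in state A at pos 0, read 0 -> (A,0)->write 1,move R,goto B. Now: state=B, head=1, tape[-1..2]=0100 (head:   ^)
Step 2: in state B at pos 1, read 0 -> (B,0)->write 1,move R,goto C. Now: state=C, head=2, tape[-1..3]=01100 (head:    ^)

Answer: 110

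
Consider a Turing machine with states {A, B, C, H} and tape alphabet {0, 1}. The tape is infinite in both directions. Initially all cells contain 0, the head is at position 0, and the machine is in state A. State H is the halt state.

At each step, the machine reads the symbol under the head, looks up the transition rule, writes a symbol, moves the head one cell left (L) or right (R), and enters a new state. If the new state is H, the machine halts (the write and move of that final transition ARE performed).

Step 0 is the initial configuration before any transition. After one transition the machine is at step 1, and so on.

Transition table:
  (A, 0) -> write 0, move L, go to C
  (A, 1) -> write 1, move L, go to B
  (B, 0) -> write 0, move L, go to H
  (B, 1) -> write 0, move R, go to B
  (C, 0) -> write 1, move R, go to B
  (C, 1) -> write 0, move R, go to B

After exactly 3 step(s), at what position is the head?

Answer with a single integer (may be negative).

Answer: -1

Derivation:
Step 1: in state A at pos 0, read 0 -> (A,0)->write 0,move L,goto C. Now: state=C, head=-1, tape[-2..1]=0000 (head:  ^)
Step 2: in state C at pos -1, read 0 -> (C,0)->write 1,move R,goto B. Now: state=B, head=0, tape[-2..1]=0100 (head:   ^)
Step 3: in state B at pos 0, read 0 -> (B,0)->write 0,move L,goto H. Now: state=H, head=-1, tape[-2..1]=0100 (head:  ^)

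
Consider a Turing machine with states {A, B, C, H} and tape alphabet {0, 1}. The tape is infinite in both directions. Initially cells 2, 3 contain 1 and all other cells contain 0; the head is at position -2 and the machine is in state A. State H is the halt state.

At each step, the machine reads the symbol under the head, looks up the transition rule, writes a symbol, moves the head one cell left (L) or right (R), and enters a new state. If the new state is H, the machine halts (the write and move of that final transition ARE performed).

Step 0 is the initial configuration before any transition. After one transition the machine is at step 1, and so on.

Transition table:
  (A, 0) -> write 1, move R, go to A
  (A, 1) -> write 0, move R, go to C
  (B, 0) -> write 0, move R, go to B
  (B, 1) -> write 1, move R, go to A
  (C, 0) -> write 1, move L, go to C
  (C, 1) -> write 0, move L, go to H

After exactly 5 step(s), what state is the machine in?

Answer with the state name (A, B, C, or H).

Step 1: in state A at pos -2, read 0 -> (A,0)->write 1,move R,goto A. Now: state=A, head=-1, tape[-3..4]=01000110 (head:   ^)
Step 2: in state A at pos -1, read 0 -> (A,0)->write 1,move R,goto A. Now: state=A, head=0, tape[-3..4]=01100110 (head:    ^)
Step 3: in state A at pos 0, read 0 -> (A,0)->write 1,move R,goto A. Now: state=A, head=1, tape[-3..4]=01110110 (head:     ^)
Step 4: in state A at pos 1, read 0 -> (A,0)->write 1,move R,goto A. Now: state=A, head=2, tape[-3..4]=01111110 (head:      ^)
Step 5: in state A at pos 2, read 1 -> (A,1)->write 0,move R,goto C. Now: state=C, head=3, tape[-3..4]=01111010 (head:       ^)

Answer: C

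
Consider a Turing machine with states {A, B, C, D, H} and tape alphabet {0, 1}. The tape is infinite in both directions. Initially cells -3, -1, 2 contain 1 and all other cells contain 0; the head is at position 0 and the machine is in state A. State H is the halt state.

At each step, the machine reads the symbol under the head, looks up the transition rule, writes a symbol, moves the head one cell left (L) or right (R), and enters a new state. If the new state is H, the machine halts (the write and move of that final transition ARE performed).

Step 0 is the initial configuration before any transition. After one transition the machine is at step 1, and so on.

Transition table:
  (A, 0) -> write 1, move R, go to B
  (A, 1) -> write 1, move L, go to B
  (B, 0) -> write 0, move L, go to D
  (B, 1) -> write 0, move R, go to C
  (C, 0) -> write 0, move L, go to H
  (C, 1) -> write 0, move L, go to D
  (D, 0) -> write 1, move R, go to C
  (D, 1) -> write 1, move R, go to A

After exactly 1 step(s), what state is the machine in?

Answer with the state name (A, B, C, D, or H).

Step 1: in state A at pos 0, read 0 -> (A,0)->write 1,move R,goto B. Now: state=B, head=1, tape[-4..3]=01011010 (head:      ^)

Answer: B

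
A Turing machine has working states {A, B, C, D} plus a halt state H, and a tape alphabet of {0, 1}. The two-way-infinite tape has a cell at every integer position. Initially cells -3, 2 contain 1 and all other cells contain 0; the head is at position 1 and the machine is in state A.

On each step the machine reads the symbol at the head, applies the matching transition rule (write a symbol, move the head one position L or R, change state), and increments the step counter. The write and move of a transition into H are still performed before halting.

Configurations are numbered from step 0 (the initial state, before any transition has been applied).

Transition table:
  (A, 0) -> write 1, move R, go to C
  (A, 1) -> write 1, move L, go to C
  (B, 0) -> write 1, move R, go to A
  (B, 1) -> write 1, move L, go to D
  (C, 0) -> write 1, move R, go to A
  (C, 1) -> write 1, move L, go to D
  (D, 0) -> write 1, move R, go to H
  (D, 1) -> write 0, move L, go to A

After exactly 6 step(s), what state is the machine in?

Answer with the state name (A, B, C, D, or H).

Answer: C

Derivation:
Step 1: in state A at pos 1, read 0 -> (A,0)->write 1,move R,goto C. Now: state=C, head=2, tape[-4..3]=01000110 (head:       ^)
Step 2: in state C at pos 2, read 1 -> (C,1)->write 1,move L,goto D. Now: state=D, head=1, tape[-4..3]=01000110 (head:      ^)
Step 3: in state D at pos 1, read 1 -> (D,1)->write 0,move L,goto A. Now: state=A, head=0, tape[-4..3]=01000010 (head:     ^)
Step 4: in state A at pos 0, read 0 -> (A,0)->write 1,move R,goto C. Now: state=C, head=1, tape[-4..3]=01001010 (head:      ^)
Step 5: in state C at pos 1, read 0 -> (C,0)->write 1,move R,goto A. Now: state=A, head=2, tape[-4..3]=01001110 (head:       ^)
Step 6: in state A at pos 2, read 1 -> (A,1)->write 1,move L,goto C. Now: state=C, head=1, tape[-4..3]=01001110 (head:      ^)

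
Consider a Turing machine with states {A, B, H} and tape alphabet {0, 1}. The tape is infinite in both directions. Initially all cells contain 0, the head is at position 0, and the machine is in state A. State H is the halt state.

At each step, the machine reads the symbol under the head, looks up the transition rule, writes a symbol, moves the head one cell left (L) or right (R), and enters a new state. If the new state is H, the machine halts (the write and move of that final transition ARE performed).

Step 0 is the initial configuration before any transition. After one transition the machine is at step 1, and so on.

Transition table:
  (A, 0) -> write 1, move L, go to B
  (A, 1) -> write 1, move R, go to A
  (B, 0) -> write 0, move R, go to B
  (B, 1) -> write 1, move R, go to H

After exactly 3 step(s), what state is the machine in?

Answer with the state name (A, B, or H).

Answer: H

Derivation:
Step 1: in state A at pos 0, read 0 -> (A,0)->write 1,move L,goto B. Now: state=B, head=-1, tape[-2..1]=0010 (head:  ^)
Step 2: in state B at pos -1, read 0 -> (B,0)->write 0,move R,goto B. Now: state=B, head=0, tape[-2..1]=0010 (head:   ^)
Step 3: in state B at pos 0, read 1 -> (B,1)->write 1,move R,goto H. Now: state=H, head=1, tape[-2..2]=00100 (head:    ^)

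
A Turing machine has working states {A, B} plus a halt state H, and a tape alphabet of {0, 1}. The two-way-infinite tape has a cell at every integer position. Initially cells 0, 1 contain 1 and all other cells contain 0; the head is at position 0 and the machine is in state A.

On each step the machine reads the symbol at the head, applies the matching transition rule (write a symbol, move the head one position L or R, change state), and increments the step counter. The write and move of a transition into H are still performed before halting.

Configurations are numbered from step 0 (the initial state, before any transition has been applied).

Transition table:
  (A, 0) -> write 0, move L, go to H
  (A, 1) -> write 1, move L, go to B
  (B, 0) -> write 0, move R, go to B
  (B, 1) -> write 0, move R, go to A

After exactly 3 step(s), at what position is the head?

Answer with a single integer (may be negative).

Answer: 1

Derivation:
Step 1: in state A at pos 0, read 1 -> (A,1)->write 1,move L,goto B. Now: state=B, head=-1, tape[-2..2]=00110 (head:  ^)
Step 2: in state B at pos -1, read 0 -> (B,0)->write 0,move R,goto B. Now: state=B, head=0, tape[-2..2]=00110 (head:   ^)
Step 3: in state B at pos 0, read 1 -> (B,1)->write 0,move R,goto A. Now: state=A, head=1, tape[-2..2]=00010 (head:    ^)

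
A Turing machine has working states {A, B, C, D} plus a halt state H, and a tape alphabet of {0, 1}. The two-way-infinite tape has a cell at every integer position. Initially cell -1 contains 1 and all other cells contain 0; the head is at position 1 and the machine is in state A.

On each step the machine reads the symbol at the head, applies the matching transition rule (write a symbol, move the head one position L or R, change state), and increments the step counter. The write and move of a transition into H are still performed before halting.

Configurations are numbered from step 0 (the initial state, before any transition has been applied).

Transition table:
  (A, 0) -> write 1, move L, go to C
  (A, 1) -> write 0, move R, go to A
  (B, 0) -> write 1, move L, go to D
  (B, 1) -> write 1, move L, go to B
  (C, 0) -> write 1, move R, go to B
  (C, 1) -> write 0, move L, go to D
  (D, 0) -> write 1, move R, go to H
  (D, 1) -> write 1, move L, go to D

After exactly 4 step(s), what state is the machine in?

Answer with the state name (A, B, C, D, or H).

Answer: B

Derivation:
Step 1: in state A at pos 1, read 0 -> (A,0)->write 1,move L,goto C. Now: state=C, head=0, tape[-2..2]=01010 (head:   ^)
Step 2: in state C at pos 0, read 0 -> (C,0)->write 1,move R,goto B. Now: state=B, head=1, tape[-2..2]=01110 (head:    ^)
Step 3: in state B at pos 1, read 1 -> (B,1)->write 1,move L,goto B. Now: state=B, head=0, tape[-2..2]=01110 (head:   ^)
Step 4: in state B at pos 0, read 1 -> (B,1)->write 1,move L,goto B. Now: state=B, head=-1, tape[-2..2]=01110 (head:  ^)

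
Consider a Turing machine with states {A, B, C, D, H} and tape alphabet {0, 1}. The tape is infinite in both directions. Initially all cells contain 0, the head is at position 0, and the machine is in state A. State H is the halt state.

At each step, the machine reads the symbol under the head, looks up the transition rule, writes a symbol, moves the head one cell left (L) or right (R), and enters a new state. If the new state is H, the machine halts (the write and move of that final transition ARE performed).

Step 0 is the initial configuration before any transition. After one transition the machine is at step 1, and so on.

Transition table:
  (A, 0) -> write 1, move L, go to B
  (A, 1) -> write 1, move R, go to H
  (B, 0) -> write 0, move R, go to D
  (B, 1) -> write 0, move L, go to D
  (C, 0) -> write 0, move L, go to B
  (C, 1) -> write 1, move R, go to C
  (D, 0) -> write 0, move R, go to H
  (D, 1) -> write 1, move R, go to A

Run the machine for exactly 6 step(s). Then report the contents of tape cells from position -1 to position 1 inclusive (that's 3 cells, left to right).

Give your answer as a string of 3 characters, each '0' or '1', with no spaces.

Answer: 001

Derivation:
Step 1: in state A at pos 0, read 0 -> (A,0)->write 1,move L,goto B. Now: state=B, head=-1, tape[-2..1]=0010 (head:  ^)
Step 2: in state B at pos -1, read 0 -> (B,0)->write 0,move R,goto D. Now: state=D, head=0, tape[-2..1]=0010 (head:   ^)
Step 3: in state D at pos 0, read 1 -> (D,1)->write 1,move R,goto A. Now: state=A, head=1, tape[-2..2]=00100 (head:    ^)
Step 4: in state A at pos 1, read 0 -> (A,0)->write 1,move L,goto B. Now: state=B, head=0, tape[-2..2]=00110 (head:   ^)
Step 5: in state B at pos 0, read 1 -> (B,1)->write 0,move L,goto D. Now: state=D, head=-1, tape[-2..2]=00010 (head:  ^)
Step 6: in state D at pos -1, read 0 -> (D,0)->write 0,move R,goto H. Now: state=H, head=0, tape[-2..2]=00010 (head:   ^)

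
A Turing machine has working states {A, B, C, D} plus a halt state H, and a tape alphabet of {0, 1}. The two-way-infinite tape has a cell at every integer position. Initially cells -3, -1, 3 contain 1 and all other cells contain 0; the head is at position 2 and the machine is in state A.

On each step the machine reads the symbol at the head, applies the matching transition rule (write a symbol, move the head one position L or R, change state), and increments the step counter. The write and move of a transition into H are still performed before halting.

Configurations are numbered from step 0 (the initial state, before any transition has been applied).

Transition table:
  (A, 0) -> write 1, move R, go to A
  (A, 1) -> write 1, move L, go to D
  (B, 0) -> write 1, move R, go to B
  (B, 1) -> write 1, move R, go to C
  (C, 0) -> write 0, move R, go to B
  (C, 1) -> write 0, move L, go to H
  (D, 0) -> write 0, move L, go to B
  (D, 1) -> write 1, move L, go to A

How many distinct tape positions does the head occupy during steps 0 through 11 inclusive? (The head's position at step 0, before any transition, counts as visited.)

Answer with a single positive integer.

Step 1: in state A at pos 2, read 0 -> (A,0)->write 1,move R,goto A. Now: state=A, head=3, tape[-4..4]=010100110 (head:        ^)
Step 2: in state A at pos 3, read 1 -> (A,1)->write 1,move L,goto D. Now: state=D, head=2, tape[-4..4]=010100110 (head:       ^)
Step 3: in state D at pos 2, read 1 -> (D,1)->write 1,move L,goto A. Now: state=A, head=1, tape[-4..4]=010100110 (head:      ^)
Step 4: in state A at pos 1, read 0 -> (A,0)->write 1,move R,goto A. Now: state=A, head=2, tape[-4..4]=010101110 (head:       ^)
Step 5: in state A at pos 2, read 1 -> (A,1)->write 1,move L,goto D. Now: state=D, head=1, tape[-4..4]=010101110 (head:      ^)
Step 6: in state D at pos 1, read 1 -> (D,1)->write 1,move L,goto A. Now: state=A, head=0, tape[-4..4]=010101110 (head:     ^)
Step 7: in state A at pos 0, read 0 -> (A,0)->write 1,move R,goto A. Now: state=A, head=1, tape[-4..4]=010111110 (head:      ^)
Step 8: in state A at pos 1, read 1 -> (A,1)->write 1,move L,goto D. Now: state=D, head=0, tape[-4..4]=010111110 (head:     ^)
Step 9: in state D at pos 0, read 1 -> (D,1)->write 1,move L,goto A. Now: state=A, head=-1, tape[-4..4]=010111110 (head:    ^)
Step 10: in state A at pos -1, read 1 -> (A,1)->write 1,move L,goto D. Now: state=D, head=-2, tape[-4..4]=010111110 (head:   ^)
Step 11: in state D at pos -2, read 0 -> (D,0)->write 0,move L,goto B. Now: state=B, head=-3, tape[-4..4]=010111110 (head:  ^)
Head positions at steps 0..11: starting at 2, distinct positions visited = {-3, -2, -1, 0, 1, 2, 3} -> 7 position(s)

Answer: 7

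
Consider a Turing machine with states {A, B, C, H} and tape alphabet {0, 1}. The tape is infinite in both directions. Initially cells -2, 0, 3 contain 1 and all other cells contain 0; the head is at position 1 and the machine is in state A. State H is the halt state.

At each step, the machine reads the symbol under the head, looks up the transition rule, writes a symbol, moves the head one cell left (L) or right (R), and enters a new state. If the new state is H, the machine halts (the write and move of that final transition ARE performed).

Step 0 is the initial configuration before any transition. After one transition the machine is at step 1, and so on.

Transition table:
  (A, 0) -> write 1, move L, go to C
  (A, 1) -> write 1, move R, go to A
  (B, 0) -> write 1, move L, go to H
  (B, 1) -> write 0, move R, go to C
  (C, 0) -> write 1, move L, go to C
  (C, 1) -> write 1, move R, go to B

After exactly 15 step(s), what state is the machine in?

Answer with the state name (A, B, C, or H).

Step 1: in state A at pos 1, read 0 -> (A,0)->write 1,move L,goto C. Now: state=C, head=0, tape[-3..4]=01011010 (head:    ^)
Step 2: in state C at pos 0, read 1 -> (C,1)->write 1,move R,goto B. Now: state=B, head=1, tape[-3..4]=01011010 (head:     ^)
Step 3: in state B at pos 1, read 1 -> (B,1)->write 0,move R,goto C. Now: state=C, head=2, tape[-3..4]=01010010 (head:      ^)
Step 4: in state C at pos 2, read 0 -> (C,0)->write 1,move L,goto C. Now: state=C, head=1, tape[-3..4]=01010110 (head:     ^)
Step 5: in state C at pos 1, read 0 -> (C,0)->write 1,move L,goto C. Now: state=C, head=0, tape[-3..4]=01011110 (head:    ^)
Step 6: in state C at pos 0, read 1 -> (C,1)->write 1,move R,goto B. Now: state=B, head=1, tape[-3..4]=01011110 (head:     ^)
Step 7: in state B at pos 1, read 1 -> (B,1)->write 0,move R,goto C. Now: state=C, head=2, tape[-3..4]=01010110 (head:      ^)
Step 8: in state C at pos 2, read 1 -> (C,1)->write 1,move R,goto B. Now: state=B, head=3, tape[-3..4]=01010110 (head:       ^)
Step 9: in state B at pos 3, read 1 -> (B,1)->write 0,move R,goto C. Now: state=C, head=4, tape[-3..5]=010101000 (head:        ^)
Step 10: in state C at pos 4, read 0 -> (C,0)->write 1,move L,goto C. Now: state=C, head=3, tape[-3..5]=010101010 (head:       ^)
Step 11: in state C at pos 3, read 0 -> (C,0)->write 1,move L,goto C. Now: state=C, head=2, tape[-3..5]=010101110 (head:      ^)
Step 12: in state C at pos 2, read 1 -> (C,1)->write 1,move R,goto B. Now: state=B, head=3, tape[-3..5]=010101110 (head:       ^)
Step 13: in state B at pos 3, read 1 -> (B,1)->write 0,move R,goto C. Now: state=C, head=4, tape[-3..5]=010101010 (head:        ^)
Step 14: in state C at pos 4, read 1 -> (C,1)->write 1,move R,goto B. Now: state=B, head=5, tape[-3..6]=0101010100 (head:         ^)
Step 15: in state B at pos 5, read 0 -> (B,0)->write 1,move L,goto H. Now: state=H, head=4, tape[-3..6]=0101010110 (head:        ^)

Answer: H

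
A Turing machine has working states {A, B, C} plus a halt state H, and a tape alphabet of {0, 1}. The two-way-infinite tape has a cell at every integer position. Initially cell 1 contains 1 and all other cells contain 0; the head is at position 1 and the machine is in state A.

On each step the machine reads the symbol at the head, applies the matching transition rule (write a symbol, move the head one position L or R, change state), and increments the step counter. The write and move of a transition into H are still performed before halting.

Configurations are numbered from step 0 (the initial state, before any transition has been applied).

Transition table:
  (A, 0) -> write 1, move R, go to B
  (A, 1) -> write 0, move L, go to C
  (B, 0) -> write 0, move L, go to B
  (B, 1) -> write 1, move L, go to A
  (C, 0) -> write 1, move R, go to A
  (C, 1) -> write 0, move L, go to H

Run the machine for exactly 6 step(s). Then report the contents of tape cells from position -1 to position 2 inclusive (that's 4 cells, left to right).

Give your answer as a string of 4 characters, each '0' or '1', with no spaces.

Answer: 0010

Derivation:
Step 1: in state A at pos 1, read 1 -> (A,1)->write 0,move L,goto C. Now: state=C, head=0, tape[-1..2]=0000 (head:  ^)
Step 2: in state C at pos 0, read 0 -> (C,0)->write 1,move R,goto A. Now: state=A, head=1, tape[-1..2]=0100 (head:   ^)
Step 3: in state A at pos 1, read 0 -> (A,0)->write 1,move R,goto B. Now: state=B, head=2, tape[-1..3]=01100 (head:    ^)
Step 4: in state B at pos 2, read 0 -> (B,0)->write 0,move L,goto B. Now: state=B, head=1, tape[-1..3]=01100 (head:   ^)
Step 5: in state B at pos 1, read 1 -> (B,1)->write 1,move L,goto A. Now: state=A, head=0, tape[-1..3]=01100 (head:  ^)
Step 6: in state A at pos 0, read 1 -> (A,1)->write 0,move L,goto C. Now: state=C, head=-1, tape[-2..3]=000100 (head:  ^)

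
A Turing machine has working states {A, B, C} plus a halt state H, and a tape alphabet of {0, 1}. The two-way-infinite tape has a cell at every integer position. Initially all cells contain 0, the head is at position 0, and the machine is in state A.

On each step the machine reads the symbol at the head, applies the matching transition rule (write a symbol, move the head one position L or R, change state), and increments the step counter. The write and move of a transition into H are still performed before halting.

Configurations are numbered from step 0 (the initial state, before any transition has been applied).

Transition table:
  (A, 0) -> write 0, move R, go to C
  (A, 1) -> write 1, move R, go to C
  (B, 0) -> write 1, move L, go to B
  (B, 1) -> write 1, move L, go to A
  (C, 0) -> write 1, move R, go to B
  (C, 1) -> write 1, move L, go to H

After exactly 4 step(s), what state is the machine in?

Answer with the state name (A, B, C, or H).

Step 1: in state A at pos 0, read 0 -> (A,0)->write 0,move R,goto C. Now: state=C, head=1, tape[-1..2]=0000 (head:   ^)
Step 2: in state C at pos 1, read 0 -> (C,0)->write 1,move R,goto B. Now: state=B, head=2, tape[-1..3]=00100 (head:    ^)
Step 3: in state B at pos 2, read 0 -> (B,0)->write 1,move L,goto B. Now: state=B, head=1, tape[-1..3]=00110 (head:   ^)
Step 4: in state B at pos 1, read 1 -> (B,1)->write 1,move L,goto A. Now: state=A, head=0, tape[-1..3]=00110 (head:  ^)

Answer: A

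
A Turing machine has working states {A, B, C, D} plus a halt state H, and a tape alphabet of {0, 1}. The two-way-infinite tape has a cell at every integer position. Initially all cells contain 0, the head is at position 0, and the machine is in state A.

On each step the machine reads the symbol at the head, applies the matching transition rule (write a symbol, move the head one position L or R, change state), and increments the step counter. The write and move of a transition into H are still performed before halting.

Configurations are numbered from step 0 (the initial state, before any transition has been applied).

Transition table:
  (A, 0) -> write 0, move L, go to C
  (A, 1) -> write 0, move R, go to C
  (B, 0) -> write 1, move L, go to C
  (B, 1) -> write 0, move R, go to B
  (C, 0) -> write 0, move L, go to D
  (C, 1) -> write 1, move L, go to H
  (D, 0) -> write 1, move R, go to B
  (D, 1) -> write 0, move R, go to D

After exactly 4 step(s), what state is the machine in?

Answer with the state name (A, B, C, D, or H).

Step 1: in state A at pos 0, read 0 -> (A,0)->write 0,move L,goto C. Now: state=C, head=-1, tape[-2..1]=0000 (head:  ^)
Step 2: in state C at pos -1, read 0 -> (C,0)->write 0,move L,goto D. Now: state=D, head=-2, tape[-3..1]=00000 (head:  ^)
Step 3: in state D at pos -2, read 0 -> (D,0)->write 1,move R,goto B. Now: state=B, head=-1, tape[-3..1]=01000 (head:   ^)
Step 4: in state B at pos -1, read 0 -> (B,0)->write 1,move L,goto C. Now: state=C, head=-2, tape[-3..1]=01100 (head:  ^)

Answer: C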